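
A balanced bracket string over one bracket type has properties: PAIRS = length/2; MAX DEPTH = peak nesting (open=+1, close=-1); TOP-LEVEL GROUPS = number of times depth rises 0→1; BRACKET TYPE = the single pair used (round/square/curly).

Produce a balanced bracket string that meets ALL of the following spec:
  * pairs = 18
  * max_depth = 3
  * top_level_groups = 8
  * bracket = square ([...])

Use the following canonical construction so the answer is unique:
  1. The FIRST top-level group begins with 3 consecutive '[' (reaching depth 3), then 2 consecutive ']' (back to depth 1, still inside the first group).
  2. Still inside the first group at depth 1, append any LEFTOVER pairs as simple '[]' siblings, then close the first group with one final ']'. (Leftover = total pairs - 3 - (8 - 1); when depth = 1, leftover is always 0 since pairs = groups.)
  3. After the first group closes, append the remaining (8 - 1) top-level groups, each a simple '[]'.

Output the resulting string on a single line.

Answer: [[[]][][][][][][][][]][][][][][][][]

Derivation:
Spec: pairs=18 depth=3 groups=8
Leftover pairs = 18 - 3 - (8-1) = 8
First group: deep chain of depth 3 + 8 sibling pairs
Remaining 7 groups: simple '[]' each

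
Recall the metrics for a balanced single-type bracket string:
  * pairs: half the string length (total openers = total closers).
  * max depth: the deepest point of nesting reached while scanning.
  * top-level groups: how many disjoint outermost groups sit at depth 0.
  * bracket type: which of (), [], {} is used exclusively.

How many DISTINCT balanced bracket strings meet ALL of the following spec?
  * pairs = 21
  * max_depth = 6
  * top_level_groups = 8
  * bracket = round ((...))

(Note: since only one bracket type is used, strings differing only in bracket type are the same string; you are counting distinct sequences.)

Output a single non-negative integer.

Answer: 33120416

Derivation:
Spec: pairs=21 depth=6 groups=8
Count(depth <= 6) = 199995968
Count(depth <= 5) = 166875552
Count(depth == 6) = 199995968 - 166875552 = 33120416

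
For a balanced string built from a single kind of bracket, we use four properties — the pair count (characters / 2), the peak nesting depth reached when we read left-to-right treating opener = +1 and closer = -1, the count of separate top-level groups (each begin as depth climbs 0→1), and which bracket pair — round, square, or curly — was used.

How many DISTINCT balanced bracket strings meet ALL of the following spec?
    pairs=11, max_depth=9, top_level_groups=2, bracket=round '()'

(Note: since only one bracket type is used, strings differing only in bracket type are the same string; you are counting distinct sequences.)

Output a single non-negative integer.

Answer: 32

Derivation:
Spec: pairs=11 depth=9 groups=2
Count(depth <= 9) = 16794
Count(depth <= 8) = 16762
Count(depth == 9) = 16794 - 16762 = 32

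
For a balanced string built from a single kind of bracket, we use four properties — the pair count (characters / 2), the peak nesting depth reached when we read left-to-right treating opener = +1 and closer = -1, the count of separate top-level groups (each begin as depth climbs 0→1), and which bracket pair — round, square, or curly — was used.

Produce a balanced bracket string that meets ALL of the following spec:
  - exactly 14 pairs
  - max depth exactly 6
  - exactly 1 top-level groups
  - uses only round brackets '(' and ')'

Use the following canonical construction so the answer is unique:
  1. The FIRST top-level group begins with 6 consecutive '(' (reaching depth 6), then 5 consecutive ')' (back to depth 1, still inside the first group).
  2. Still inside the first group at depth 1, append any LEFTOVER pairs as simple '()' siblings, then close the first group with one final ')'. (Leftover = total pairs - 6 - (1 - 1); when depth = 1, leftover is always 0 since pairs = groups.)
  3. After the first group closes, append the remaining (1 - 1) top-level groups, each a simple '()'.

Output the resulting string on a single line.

Answer: (((((()))))()()()()()()()())

Derivation:
Spec: pairs=14 depth=6 groups=1
Leftover pairs = 14 - 6 - (1-1) = 8
First group: deep chain of depth 6 + 8 sibling pairs
Remaining 0 groups: simple '()' each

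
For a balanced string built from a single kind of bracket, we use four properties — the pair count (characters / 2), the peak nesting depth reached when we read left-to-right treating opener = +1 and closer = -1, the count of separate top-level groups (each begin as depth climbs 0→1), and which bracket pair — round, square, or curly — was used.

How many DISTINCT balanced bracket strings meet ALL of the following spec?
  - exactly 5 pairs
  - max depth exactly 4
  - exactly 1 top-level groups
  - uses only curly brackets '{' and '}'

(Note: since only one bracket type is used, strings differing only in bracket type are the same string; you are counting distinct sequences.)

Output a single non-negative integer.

Spec: pairs=5 depth=4 groups=1
Count(depth <= 4) = 13
Count(depth <= 3) = 8
Count(depth == 4) = 13 - 8 = 5

Answer: 5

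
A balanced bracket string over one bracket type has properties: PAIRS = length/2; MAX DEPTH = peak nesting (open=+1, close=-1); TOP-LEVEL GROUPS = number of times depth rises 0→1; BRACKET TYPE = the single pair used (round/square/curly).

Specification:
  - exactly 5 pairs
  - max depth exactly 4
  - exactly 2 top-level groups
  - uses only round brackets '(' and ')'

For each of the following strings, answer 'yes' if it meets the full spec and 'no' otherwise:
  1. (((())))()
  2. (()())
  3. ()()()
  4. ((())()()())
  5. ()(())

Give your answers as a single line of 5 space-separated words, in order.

Answer: yes no no no no

Derivation:
String 1 '(((())))()': depth seq [1 2 3 4 3 2 1 0 1 0]
  -> pairs=5 depth=4 groups=2 -> yes
String 2 '(()())': depth seq [1 2 1 2 1 0]
  -> pairs=3 depth=2 groups=1 -> no
String 3 '()()()': depth seq [1 0 1 0 1 0]
  -> pairs=3 depth=1 groups=3 -> no
String 4 '((())()()())': depth seq [1 2 3 2 1 2 1 2 1 2 1 0]
  -> pairs=6 depth=3 groups=1 -> no
String 5 '()(())': depth seq [1 0 1 2 1 0]
  -> pairs=3 depth=2 groups=2 -> no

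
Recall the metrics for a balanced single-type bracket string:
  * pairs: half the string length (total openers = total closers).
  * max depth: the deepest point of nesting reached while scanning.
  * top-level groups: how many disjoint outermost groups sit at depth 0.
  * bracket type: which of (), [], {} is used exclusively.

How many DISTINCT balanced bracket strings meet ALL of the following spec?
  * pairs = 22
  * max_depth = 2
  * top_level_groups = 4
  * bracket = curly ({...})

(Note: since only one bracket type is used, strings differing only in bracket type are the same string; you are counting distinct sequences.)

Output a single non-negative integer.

Answer: 1330

Derivation:
Spec: pairs=22 depth=2 groups=4
Count(depth <= 2) = 1330
Count(depth <= 1) = 0
Count(depth == 2) = 1330 - 0 = 1330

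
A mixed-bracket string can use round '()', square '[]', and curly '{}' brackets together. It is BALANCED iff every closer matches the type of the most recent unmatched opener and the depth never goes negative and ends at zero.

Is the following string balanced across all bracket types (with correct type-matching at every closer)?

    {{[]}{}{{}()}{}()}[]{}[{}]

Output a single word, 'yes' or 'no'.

Answer: yes

Derivation:
pos 0: push '{'; stack = {
pos 1: push '{'; stack = {{
pos 2: push '['; stack = {{[
pos 3: ']' matches '['; pop; stack = {{
pos 4: '}' matches '{'; pop; stack = {
pos 5: push '{'; stack = {{
pos 6: '}' matches '{'; pop; stack = {
pos 7: push '{'; stack = {{
pos 8: push '{'; stack = {{{
pos 9: '}' matches '{'; pop; stack = {{
pos 10: push '('; stack = {{(
pos 11: ')' matches '('; pop; stack = {{
pos 12: '}' matches '{'; pop; stack = {
pos 13: push '{'; stack = {{
pos 14: '}' matches '{'; pop; stack = {
pos 15: push '('; stack = {(
pos 16: ')' matches '('; pop; stack = {
pos 17: '}' matches '{'; pop; stack = (empty)
pos 18: push '['; stack = [
pos 19: ']' matches '['; pop; stack = (empty)
pos 20: push '{'; stack = {
pos 21: '}' matches '{'; pop; stack = (empty)
pos 22: push '['; stack = [
pos 23: push '{'; stack = [{
pos 24: '}' matches '{'; pop; stack = [
pos 25: ']' matches '['; pop; stack = (empty)
end: stack empty → VALID
Verdict: properly nested → yes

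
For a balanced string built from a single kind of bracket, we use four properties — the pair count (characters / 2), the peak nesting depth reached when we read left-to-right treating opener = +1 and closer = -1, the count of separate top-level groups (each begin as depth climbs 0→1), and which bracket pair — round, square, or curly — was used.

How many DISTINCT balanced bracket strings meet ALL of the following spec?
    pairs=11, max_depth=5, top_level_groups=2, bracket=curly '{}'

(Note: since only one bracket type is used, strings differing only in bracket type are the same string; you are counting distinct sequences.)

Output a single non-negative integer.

Answer: 5458

Derivation:
Spec: pairs=11 depth=5 groups=2
Count(depth <= 5) = 12578
Count(depth <= 4) = 7120
Count(depth == 5) = 12578 - 7120 = 5458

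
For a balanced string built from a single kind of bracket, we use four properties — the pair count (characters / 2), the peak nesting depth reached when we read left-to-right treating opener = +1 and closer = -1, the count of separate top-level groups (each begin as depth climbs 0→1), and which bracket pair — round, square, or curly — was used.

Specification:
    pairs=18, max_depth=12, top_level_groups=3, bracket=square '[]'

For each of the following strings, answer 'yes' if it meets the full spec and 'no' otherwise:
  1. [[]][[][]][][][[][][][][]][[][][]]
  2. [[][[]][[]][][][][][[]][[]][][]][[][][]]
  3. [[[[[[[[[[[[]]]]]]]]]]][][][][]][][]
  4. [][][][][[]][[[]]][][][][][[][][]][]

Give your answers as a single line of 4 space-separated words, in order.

Answer: no no yes no

Derivation:
String 1 '[[]][[][]][][][[][][][][]][[][][]]': depth seq [1 2 1 0 1 2 1 2 1 0 1 0 1 0 1 2 1 2 1 2 1 2 1 2 1 0 1 2 1 2 1 2 1 0]
  -> pairs=17 depth=2 groups=6 -> no
String 2 '[[][[]][[]][][][][][[]][[]][][]][[][][]]': depth seq [1 2 1 2 3 2 1 2 3 2 1 2 1 2 1 2 1 2 1 2 3 2 1 2 3 2 1 2 1 2 1 0 1 2 1 2 1 2 1 0]
  -> pairs=20 depth=3 groups=2 -> no
String 3 '[[[[[[[[[[[[]]]]]]]]]]][][][][]][][]': depth seq [1 2 3 4 5 6 7 8 9 10 11 12 11 10 9 8 7 6 5 4 3 2 1 2 1 2 1 2 1 2 1 0 1 0 1 0]
  -> pairs=18 depth=12 groups=3 -> yes
String 4 '[][][][][[]][[[]]][][][][][[][][]][]': depth seq [1 0 1 0 1 0 1 0 1 2 1 0 1 2 3 2 1 0 1 0 1 0 1 0 1 0 1 2 1 2 1 2 1 0 1 0]
  -> pairs=18 depth=3 groups=12 -> no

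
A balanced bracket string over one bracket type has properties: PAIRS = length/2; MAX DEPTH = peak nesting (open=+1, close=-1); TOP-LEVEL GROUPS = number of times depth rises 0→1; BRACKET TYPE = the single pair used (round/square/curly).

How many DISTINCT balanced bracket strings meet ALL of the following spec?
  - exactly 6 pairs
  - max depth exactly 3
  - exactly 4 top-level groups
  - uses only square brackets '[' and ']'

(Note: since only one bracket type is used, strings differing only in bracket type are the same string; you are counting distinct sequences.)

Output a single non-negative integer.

Spec: pairs=6 depth=3 groups=4
Count(depth <= 3) = 14
Count(depth <= 2) = 10
Count(depth == 3) = 14 - 10 = 4

Answer: 4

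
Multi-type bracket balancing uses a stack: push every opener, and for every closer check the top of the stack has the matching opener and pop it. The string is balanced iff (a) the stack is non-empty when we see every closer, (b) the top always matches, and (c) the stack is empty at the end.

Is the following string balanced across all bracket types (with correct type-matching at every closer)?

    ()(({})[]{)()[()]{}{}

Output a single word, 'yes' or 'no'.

Answer: no

Derivation:
pos 0: push '('; stack = (
pos 1: ')' matches '('; pop; stack = (empty)
pos 2: push '('; stack = (
pos 3: push '('; stack = ((
pos 4: push '{'; stack = (({
pos 5: '}' matches '{'; pop; stack = ((
pos 6: ')' matches '('; pop; stack = (
pos 7: push '['; stack = ([
pos 8: ']' matches '['; pop; stack = (
pos 9: push '{'; stack = ({
pos 10: saw closer ')' but top of stack is '{' (expected '}') → INVALID
Verdict: type mismatch at position 10: ')' closes '{' → no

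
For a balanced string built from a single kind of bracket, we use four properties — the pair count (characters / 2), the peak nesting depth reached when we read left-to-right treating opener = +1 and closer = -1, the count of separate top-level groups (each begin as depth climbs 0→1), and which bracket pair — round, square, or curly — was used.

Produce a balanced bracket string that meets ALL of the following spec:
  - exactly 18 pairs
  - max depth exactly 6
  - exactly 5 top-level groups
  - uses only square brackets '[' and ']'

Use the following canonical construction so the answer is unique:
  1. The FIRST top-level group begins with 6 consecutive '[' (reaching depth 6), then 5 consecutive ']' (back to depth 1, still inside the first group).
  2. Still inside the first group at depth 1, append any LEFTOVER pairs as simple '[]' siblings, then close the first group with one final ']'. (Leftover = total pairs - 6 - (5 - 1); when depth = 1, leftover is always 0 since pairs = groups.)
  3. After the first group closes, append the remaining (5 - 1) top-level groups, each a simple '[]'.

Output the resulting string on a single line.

Spec: pairs=18 depth=6 groups=5
Leftover pairs = 18 - 6 - (5-1) = 8
First group: deep chain of depth 6 + 8 sibling pairs
Remaining 4 groups: simple '[]' each

Answer: [[[[[[]]]]][][][][][][][][]][][][][]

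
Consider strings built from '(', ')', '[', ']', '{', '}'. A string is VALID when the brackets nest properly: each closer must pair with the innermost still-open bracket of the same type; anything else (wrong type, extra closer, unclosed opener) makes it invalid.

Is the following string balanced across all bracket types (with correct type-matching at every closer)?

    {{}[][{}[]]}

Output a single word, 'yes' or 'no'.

Answer: yes

Derivation:
pos 0: push '{'; stack = {
pos 1: push '{'; stack = {{
pos 2: '}' matches '{'; pop; stack = {
pos 3: push '['; stack = {[
pos 4: ']' matches '['; pop; stack = {
pos 5: push '['; stack = {[
pos 6: push '{'; stack = {[{
pos 7: '}' matches '{'; pop; stack = {[
pos 8: push '['; stack = {[[
pos 9: ']' matches '['; pop; stack = {[
pos 10: ']' matches '['; pop; stack = {
pos 11: '}' matches '{'; pop; stack = (empty)
end: stack empty → VALID
Verdict: properly nested → yes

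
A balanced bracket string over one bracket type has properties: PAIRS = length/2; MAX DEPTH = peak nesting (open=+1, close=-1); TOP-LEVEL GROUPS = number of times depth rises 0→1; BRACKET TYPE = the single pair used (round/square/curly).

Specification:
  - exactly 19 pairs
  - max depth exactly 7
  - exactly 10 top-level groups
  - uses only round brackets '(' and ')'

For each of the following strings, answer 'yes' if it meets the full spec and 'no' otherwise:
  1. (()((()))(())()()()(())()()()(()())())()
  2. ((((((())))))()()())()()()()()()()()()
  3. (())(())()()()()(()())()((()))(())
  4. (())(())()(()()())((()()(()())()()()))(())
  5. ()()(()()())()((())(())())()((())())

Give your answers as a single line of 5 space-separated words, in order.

Answer: no yes no no no

Derivation:
String 1 '(()((()))(())()()()(())()()()(()())())()': depth seq [1 2 1 2 3 4 3 2 1 2 3 2 1 2 1 2 1 2 1 2 3 2 1 2 1 2 1 2 1 2 3 2 3 2 1 2 1 0 1 0]
  -> pairs=20 depth=4 groups=2 -> no
String 2 '((((((())))))()()())()()()()()()()()()': depth seq [1 2 3 4 5 6 7 6 5 4 3 2 1 2 1 2 1 2 1 0 1 0 1 0 1 0 1 0 1 0 1 0 1 0 1 0 1 0]
  -> pairs=19 depth=7 groups=10 -> yes
String 3 '(())(())()()()()(()())()((()))(())': depth seq [1 2 1 0 1 2 1 0 1 0 1 0 1 0 1 0 1 2 1 2 1 0 1 0 1 2 3 2 1 0 1 2 1 0]
  -> pairs=17 depth=3 groups=10 -> no
String 4 '(())(())()(()()())((()()(()())()()()))(())': depth seq [1 2 1 0 1 2 1 0 1 0 1 2 1 2 1 2 1 0 1 2 3 2 3 2 3 4 3 4 3 2 3 2 3 2 3 2 1 0 1 2 1 0]
  -> pairs=21 depth=4 groups=6 -> no
String 5 '()()(()()())()((())(())())()((())())': depth seq [1 0 1 0 1 2 1 2 1 2 1 0 1 0 1 2 3 2 1 2 3 2 1 2 1 0 1 0 1 2 3 2 1 2 1 0]
  -> pairs=18 depth=3 groups=7 -> no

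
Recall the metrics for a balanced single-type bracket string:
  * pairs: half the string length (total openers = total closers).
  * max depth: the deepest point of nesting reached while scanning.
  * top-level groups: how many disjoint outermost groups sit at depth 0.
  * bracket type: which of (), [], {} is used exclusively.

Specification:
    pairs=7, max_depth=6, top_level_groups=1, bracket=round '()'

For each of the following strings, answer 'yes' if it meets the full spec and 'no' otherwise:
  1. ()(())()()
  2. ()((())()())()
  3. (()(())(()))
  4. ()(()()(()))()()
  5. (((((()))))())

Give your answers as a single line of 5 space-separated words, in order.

Answer: no no no no yes

Derivation:
String 1 '()(())()()': depth seq [1 0 1 2 1 0 1 0 1 0]
  -> pairs=5 depth=2 groups=4 -> no
String 2 '()((())()())()': depth seq [1 0 1 2 3 2 1 2 1 2 1 0 1 0]
  -> pairs=7 depth=3 groups=3 -> no
String 3 '(()(())(()))': depth seq [1 2 1 2 3 2 1 2 3 2 1 0]
  -> pairs=6 depth=3 groups=1 -> no
String 4 '()(()()(()))()()': depth seq [1 0 1 2 1 2 1 2 3 2 1 0 1 0 1 0]
  -> pairs=8 depth=3 groups=4 -> no
String 5 '(((((()))))())': depth seq [1 2 3 4 5 6 5 4 3 2 1 2 1 0]
  -> pairs=7 depth=6 groups=1 -> yes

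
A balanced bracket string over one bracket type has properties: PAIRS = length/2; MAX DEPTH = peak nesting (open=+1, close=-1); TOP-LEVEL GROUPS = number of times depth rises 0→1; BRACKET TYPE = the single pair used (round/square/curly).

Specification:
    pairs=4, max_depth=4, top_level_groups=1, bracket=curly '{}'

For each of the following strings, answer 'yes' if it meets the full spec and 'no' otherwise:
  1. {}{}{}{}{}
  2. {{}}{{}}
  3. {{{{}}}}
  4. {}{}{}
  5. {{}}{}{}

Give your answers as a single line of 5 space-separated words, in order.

String 1 '{}{}{}{}{}': depth seq [1 0 1 0 1 0 1 0 1 0]
  -> pairs=5 depth=1 groups=5 -> no
String 2 '{{}}{{}}': depth seq [1 2 1 0 1 2 1 0]
  -> pairs=4 depth=2 groups=2 -> no
String 3 '{{{{}}}}': depth seq [1 2 3 4 3 2 1 0]
  -> pairs=4 depth=4 groups=1 -> yes
String 4 '{}{}{}': depth seq [1 0 1 0 1 0]
  -> pairs=3 depth=1 groups=3 -> no
String 5 '{{}}{}{}': depth seq [1 2 1 0 1 0 1 0]
  -> pairs=4 depth=2 groups=3 -> no

Answer: no no yes no no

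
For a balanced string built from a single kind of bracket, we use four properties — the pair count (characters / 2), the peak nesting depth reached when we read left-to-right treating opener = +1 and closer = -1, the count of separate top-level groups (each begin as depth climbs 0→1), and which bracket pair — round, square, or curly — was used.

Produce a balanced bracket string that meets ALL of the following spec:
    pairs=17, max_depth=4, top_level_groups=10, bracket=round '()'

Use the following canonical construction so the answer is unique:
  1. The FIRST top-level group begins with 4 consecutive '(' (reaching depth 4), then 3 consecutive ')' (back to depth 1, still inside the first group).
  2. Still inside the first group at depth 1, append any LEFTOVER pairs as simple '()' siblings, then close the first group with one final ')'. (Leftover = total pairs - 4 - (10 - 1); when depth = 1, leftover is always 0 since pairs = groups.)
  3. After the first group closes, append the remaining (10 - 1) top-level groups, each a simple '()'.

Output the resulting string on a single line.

Spec: pairs=17 depth=4 groups=10
Leftover pairs = 17 - 4 - (10-1) = 4
First group: deep chain of depth 4 + 4 sibling pairs
Remaining 9 groups: simple '()' each

Answer: (((()))()()()())()()()()()()()()()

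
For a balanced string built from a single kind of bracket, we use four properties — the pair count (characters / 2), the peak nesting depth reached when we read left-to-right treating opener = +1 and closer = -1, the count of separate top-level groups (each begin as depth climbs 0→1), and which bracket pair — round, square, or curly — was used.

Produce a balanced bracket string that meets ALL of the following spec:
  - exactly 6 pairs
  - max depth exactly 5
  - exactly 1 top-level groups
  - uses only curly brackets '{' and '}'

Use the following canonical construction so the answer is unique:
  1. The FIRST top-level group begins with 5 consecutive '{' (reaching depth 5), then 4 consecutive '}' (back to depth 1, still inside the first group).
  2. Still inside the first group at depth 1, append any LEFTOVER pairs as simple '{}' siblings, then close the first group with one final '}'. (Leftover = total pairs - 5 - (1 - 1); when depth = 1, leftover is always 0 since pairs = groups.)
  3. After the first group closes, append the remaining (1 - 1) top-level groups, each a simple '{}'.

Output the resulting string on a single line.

Answer: {{{{{}}}}{}}

Derivation:
Spec: pairs=6 depth=5 groups=1
Leftover pairs = 6 - 5 - (1-1) = 1
First group: deep chain of depth 5 + 1 sibling pairs
Remaining 0 groups: simple '{}' each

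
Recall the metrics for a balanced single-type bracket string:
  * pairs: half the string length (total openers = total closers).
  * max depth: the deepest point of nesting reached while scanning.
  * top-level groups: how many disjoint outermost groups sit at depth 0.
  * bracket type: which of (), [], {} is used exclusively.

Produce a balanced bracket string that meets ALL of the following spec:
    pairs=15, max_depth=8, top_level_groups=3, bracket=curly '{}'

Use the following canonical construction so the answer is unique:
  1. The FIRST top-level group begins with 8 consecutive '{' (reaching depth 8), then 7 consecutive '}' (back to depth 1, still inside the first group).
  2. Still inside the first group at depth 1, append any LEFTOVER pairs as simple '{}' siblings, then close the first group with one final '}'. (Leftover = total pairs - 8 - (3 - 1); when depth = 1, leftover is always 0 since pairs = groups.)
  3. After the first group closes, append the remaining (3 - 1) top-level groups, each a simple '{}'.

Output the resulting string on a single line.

Answer: {{{{{{{{}}}}}}}{}{}{}{}{}}{}{}

Derivation:
Spec: pairs=15 depth=8 groups=3
Leftover pairs = 15 - 8 - (3-1) = 5
First group: deep chain of depth 8 + 5 sibling pairs
Remaining 2 groups: simple '{}' each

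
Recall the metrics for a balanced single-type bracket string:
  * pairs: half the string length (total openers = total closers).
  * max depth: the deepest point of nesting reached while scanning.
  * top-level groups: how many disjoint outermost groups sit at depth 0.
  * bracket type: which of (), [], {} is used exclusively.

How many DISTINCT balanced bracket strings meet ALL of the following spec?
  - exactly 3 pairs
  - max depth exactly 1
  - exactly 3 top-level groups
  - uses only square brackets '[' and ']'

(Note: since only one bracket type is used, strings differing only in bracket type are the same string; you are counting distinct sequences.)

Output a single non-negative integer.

Spec: pairs=3 depth=1 groups=3
Count(depth <= 1) = 1
Count(depth <= 0) = 0
Count(depth == 1) = 1 - 0 = 1

Answer: 1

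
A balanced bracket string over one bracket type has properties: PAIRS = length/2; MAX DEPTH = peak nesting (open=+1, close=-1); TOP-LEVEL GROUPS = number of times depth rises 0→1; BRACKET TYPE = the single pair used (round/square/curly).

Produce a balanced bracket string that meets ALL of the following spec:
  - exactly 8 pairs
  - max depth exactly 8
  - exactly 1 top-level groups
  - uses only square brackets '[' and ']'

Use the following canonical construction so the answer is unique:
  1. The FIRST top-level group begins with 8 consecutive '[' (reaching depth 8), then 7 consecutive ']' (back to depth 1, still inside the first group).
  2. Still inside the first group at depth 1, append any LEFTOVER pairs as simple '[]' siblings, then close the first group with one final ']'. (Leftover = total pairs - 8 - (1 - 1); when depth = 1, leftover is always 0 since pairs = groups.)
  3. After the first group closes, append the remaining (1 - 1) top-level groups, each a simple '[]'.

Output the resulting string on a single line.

Spec: pairs=8 depth=8 groups=1
Leftover pairs = 8 - 8 - (1-1) = 0
First group: deep chain of depth 8 + 0 sibling pairs
Remaining 0 groups: simple '[]' each

Answer: [[[[[[[[]]]]]]]]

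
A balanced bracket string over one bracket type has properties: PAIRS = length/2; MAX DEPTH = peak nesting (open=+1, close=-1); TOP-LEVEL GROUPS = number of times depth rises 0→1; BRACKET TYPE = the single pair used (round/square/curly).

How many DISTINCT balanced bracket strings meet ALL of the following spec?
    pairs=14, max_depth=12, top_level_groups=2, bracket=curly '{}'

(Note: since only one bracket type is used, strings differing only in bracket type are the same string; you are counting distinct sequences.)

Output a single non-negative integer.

Answer: 44

Derivation:
Spec: pairs=14 depth=12 groups=2
Count(depth <= 12) = 742898
Count(depth <= 11) = 742854
Count(depth == 12) = 742898 - 742854 = 44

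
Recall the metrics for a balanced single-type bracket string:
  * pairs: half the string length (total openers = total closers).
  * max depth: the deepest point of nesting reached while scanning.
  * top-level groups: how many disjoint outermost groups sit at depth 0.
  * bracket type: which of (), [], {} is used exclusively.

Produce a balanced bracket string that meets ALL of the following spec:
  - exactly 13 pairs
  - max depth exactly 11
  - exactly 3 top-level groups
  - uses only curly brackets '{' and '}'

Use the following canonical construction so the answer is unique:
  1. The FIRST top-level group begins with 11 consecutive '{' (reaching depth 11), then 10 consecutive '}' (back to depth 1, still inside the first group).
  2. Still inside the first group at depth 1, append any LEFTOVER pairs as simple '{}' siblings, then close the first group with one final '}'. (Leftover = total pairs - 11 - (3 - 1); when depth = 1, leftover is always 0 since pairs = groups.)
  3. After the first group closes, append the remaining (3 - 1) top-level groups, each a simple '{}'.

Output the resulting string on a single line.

Answer: {{{{{{{{{{{}}}}}}}}}}}{}{}

Derivation:
Spec: pairs=13 depth=11 groups=3
Leftover pairs = 13 - 11 - (3-1) = 0
First group: deep chain of depth 11 + 0 sibling pairs
Remaining 2 groups: simple '{}' each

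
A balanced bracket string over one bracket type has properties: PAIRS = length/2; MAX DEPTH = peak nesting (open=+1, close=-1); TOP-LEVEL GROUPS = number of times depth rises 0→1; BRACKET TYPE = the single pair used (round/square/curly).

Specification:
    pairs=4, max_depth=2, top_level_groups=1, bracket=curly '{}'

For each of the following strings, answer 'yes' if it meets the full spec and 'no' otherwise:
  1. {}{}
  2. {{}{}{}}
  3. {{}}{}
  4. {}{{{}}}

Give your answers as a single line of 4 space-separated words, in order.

String 1 '{}{}': depth seq [1 0 1 0]
  -> pairs=2 depth=1 groups=2 -> no
String 2 '{{}{}{}}': depth seq [1 2 1 2 1 2 1 0]
  -> pairs=4 depth=2 groups=1 -> yes
String 3 '{{}}{}': depth seq [1 2 1 0 1 0]
  -> pairs=3 depth=2 groups=2 -> no
String 4 '{}{{{}}}': depth seq [1 0 1 2 3 2 1 0]
  -> pairs=4 depth=3 groups=2 -> no

Answer: no yes no no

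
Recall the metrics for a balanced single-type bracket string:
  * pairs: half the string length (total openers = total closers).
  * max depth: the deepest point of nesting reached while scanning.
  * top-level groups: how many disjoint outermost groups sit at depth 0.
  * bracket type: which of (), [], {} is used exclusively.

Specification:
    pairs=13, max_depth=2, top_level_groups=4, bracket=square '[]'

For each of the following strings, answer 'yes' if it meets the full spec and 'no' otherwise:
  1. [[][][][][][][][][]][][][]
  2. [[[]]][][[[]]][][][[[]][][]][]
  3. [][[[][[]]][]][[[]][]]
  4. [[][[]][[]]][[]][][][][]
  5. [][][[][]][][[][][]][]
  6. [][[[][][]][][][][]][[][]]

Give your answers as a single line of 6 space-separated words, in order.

Answer: yes no no no no no

Derivation:
String 1 '[[][][][][][][][][]][][][]': depth seq [1 2 1 2 1 2 1 2 1 2 1 2 1 2 1 2 1 2 1 0 1 0 1 0 1 0]
  -> pairs=13 depth=2 groups=4 -> yes
String 2 '[[[]]][][[[]]][][][[[]][][]][]': depth seq [1 2 3 2 1 0 1 0 1 2 3 2 1 0 1 0 1 0 1 2 3 2 1 2 1 2 1 0 1 0]
  -> pairs=15 depth=3 groups=7 -> no
String 3 '[][[[][[]]][]][[[]][]]': depth seq [1 0 1 2 3 2 3 4 3 2 1 2 1 0 1 2 3 2 1 2 1 0]
  -> pairs=11 depth=4 groups=3 -> no
String 4 '[[][[]][[]]][[]][][][][]': depth seq [1 2 1 2 3 2 1 2 3 2 1 0 1 2 1 0 1 0 1 0 1 0 1 0]
  -> pairs=12 depth=3 groups=6 -> no
String 5 '[][][[][]][][[][][]][]': depth seq [1 0 1 0 1 2 1 2 1 0 1 0 1 2 1 2 1 2 1 0 1 0]
  -> pairs=11 depth=2 groups=6 -> no
String 6 '[][[[][][]][][][][]][[][]]': depth seq [1 0 1 2 3 2 3 2 3 2 1 2 1 2 1 2 1 2 1 0 1 2 1 2 1 0]
  -> pairs=13 depth=3 groups=3 -> no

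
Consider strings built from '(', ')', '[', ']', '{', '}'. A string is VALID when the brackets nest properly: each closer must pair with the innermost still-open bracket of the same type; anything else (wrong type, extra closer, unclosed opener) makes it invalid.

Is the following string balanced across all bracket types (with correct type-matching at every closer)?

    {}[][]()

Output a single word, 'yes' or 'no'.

pos 0: push '{'; stack = {
pos 1: '}' matches '{'; pop; stack = (empty)
pos 2: push '['; stack = [
pos 3: ']' matches '['; pop; stack = (empty)
pos 4: push '['; stack = [
pos 5: ']' matches '['; pop; stack = (empty)
pos 6: push '('; stack = (
pos 7: ')' matches '('; pop; stack = (empty)
end: stack empty → VALID
Verdict: properly nested → yes

Answer: yes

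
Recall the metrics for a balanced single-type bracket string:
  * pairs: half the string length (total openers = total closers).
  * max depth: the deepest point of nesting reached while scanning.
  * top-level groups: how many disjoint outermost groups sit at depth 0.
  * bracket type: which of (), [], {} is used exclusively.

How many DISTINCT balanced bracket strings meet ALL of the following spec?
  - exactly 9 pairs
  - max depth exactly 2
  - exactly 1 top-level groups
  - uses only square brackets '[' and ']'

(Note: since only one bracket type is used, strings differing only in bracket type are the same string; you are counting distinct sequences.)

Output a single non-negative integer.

Spec: pairs=9 depth=2 groups=1
Count(depth <= 2) = 1
Count(depth <= 1) = 0
Count(depth == 2) = 1 - 0 = 1

Answer: 1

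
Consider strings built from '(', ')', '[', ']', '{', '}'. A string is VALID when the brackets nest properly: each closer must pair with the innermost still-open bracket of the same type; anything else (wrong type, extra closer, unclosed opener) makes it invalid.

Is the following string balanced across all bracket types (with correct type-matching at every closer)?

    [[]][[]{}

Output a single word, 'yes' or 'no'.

pos 0: push '['; stack = [
pos 1: push '['; stack = [[
pos 2: ']' matches '['; pop; stack = [
pos 3: ']' matches '['; pop; stack = (empty)
pos 4: push '['; stack = [
pos 5: push '['; stack = [[
pos 6: ']' matches '['; pop; stack = [
pos 7: push '{'; stack = [{
pos 8: '}' matches '{'; pop; stack = [
end: stack still non-empty ([) → INVALID
Verdict: unclosed openers at end: [ → no

Answer: no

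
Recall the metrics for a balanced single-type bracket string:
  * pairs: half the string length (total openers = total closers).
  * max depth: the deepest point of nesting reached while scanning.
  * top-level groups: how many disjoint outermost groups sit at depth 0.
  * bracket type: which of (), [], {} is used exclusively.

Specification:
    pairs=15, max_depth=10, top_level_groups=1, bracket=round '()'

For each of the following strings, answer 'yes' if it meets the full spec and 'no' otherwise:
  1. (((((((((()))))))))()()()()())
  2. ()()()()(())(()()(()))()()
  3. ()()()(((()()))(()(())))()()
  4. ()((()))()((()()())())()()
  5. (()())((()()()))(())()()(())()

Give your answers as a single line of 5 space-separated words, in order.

String 1 '(((((((((()))))))))()()()()())': depth seq [1 2 3 4 5 6 7 8 9 10 9 8 7 6 5 4 3 2 1 2 1 2 1 2 1 2 1 2 1 0]
  -> pairs=15 depth=10 groups=1 -> yes
String 2 '()()()()(())(()()(()))()()': depth seq [1 0 1 0 1 0 1 0 1 2 1 0 1 2 1 2 1 2 3 2 1 0 1 0 1 0]
  -> pairs=13 depth=3 groups=8 -> no
String 3 '()()()(((()()))(()(())))()()': depth seq [1 0 1 0 1 0 1 2 3 4 3 4 3 2 1 2 3 2 3 4 3 2 1 0 1 0 1 0]
  -> pairs=14 depth=4 groups=6 -> no
String 4 '()((()))()((()()())())()()': depth seq [1 0 1 2 3 2 1 0 1 0 1 2 3 2 3 2 3 2 1 2 1 0 1 0 1 0]
  -> pairs=13 depth=3 groups=6 -> no
String 5 '(()())((()()()))(())()()(())()': depth seq [1 2 1 2 1 0 1 2 3 2 3 2 3 2 1 0 1 2 1 0 1 0 1 0 1 2 1 0 1 0]
  -> pairs=15 depth=3 groups=7 -> no

Answer: yes no no no no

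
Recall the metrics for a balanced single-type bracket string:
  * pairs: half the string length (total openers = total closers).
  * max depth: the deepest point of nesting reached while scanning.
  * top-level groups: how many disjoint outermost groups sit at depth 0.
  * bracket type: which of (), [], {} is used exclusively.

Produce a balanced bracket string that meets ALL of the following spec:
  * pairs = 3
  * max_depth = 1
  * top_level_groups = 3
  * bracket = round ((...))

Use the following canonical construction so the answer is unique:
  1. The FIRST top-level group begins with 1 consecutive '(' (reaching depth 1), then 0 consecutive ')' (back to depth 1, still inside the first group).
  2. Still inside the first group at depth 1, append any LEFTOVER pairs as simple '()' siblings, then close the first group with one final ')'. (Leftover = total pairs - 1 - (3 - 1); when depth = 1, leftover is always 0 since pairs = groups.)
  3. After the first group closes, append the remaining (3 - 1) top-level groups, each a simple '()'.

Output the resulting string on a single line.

Spec: pairs=3 depth=1 groups=3
Leftover pairs = 3 - 1 - (3-1) = 0
First group: deep chain of depth 1 + 0 sibling pairs
Remaining 2 groups: simple '()' each

Answer: ()()()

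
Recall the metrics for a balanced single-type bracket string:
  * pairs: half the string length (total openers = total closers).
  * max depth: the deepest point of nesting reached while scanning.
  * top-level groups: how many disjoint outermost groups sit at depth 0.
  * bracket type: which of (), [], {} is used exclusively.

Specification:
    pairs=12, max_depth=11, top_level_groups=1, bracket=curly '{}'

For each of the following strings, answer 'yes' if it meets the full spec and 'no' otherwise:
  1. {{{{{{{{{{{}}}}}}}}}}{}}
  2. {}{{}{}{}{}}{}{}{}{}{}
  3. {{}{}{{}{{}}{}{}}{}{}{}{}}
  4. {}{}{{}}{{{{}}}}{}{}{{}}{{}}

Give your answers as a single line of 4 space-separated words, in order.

Answer: yes no no no

Derivation:
String 1 '{{{{{{{{{{{}}}}}}}}}}{}}': depth seq [1 2 3 4 5 6 7 8 9 10 11 10 9 8 7 6 5 4 3 2 1 2 1 0]
  -> pairs=12 depth=11 groups=1 -> yes
String 2 '{}{{}{}{}{}}{}{}{}{}{}': depth seq [1 0 1 2 1 2 1 2 1 2 1 0 1 0 1 0 1 0 1 0 1 0]
  -> pairs=11 depth=2 groups=7 -> no
String 3 '{{}{}{{}{{}}{}{}}{}{}{}{}}': depth seq [1 2 1 2 1 2 3 2 3 4 3 2 3 2 3 2 1 2 1 2 1 2 1 2 1 0]
  -> pairs=13 depth=4 groups=1 -> no
String 4 '{}{}{{}}{{{{}}}}{}{}{{}}{{}}': depth seq [1 0 1 0 1 2 1 0 1 2 3 4 3 2 1 0 1 0 1 0 1 2 1 0 1 2 1 0]
  -> pairs=14 depth=4 groups=8 -> no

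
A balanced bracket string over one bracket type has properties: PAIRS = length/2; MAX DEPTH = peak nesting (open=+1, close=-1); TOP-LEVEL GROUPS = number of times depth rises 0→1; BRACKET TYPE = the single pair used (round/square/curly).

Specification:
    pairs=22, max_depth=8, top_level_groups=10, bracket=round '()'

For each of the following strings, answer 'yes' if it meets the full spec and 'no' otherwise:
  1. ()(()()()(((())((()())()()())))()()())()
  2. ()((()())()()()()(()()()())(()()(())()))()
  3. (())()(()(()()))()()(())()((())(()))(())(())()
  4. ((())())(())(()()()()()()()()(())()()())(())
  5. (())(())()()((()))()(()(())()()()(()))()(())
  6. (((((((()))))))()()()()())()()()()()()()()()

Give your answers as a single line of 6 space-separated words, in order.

String 1 '()(()()()(((())((()())()()())))()()())()': depth seq [1 0 1 2 1 2 1 2 1 2 3 4 5 4 3 4 5 6 5 6 5 4 5 4 5 4 5 4 3 2 1 2 1 2 1 2 1 0 1 0]
  -> pairs=20 depth=6 groups=3 -> no
String 2 '()((()())()()()()(()()()())(()()(())()))()': depth seq [1 0 1 2 3 2 3 2 1 2 1 2 1 2 1 2 1 2 3 2 3 2 3 2 3 2 1 2 3 2 3 2 3 4 3 2 3 2 1 0 1 0]
  -> pairs=21 depth=4 groups=3 -> no
String 3 '(())()(()(()()))()()(())()((())(()))(())(())()': depth seq [1 2 1 0 1 0 1 2 1 2 3 2 3 2 1 0 1 0 1 0 1 2 1 0 1 0 1 2 3 2 1 2 3 2 1 0 1 2 1 0 1 2 1 0 1 0]
  -> pairs=23 depth=3 groups=11 -> no
String 4 '((())())(())(()()()()()()()()(())()()())(())': depth seq [1 2 3 2 1 2 1 0 1 2 1 0 1 2 1 2 1 2 1 2 1 2 1 2 1 2 1 2 1 2 3 2 1 2 1 2 1 2 1 0 1 2 1 0]
  -> pairs=22 depth=3 groups=4 -> no
String 5 '(())(())()()((()))()(()(())()()()(()))()(())': depth seq [1 2 1 0 1 2 1 0 1 0 1 0 1 2 3 2 1 0 1 0 1 2 1 2 3 2 1 2 1 2 1 2 1 2 3 2 1 0 1 0 1 2 1 0]
  -> pairs=22 depth=3 groups=9 -> no
String 6 '(((((((()))))))()()()()())()()()()()()()()()': depth seq [1 2 3 4 5 6 7 8 7 6 5 4 3 2 1 2 1 2 1 2 1 2 1 2 1 0 1 0 1 0 1 0 1 0 1 0 1 0 1 0 1 0 1 0]
  -> pairs=22 depth=8 groups=10 -> yes

Answer: no no no no no yes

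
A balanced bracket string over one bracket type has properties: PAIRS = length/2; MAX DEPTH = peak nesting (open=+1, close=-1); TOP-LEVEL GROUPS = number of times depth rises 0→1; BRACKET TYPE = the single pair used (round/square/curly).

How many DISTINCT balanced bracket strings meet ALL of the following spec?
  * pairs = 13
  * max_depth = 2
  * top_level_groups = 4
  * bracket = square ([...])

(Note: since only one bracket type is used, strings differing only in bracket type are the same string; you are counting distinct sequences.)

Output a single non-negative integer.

Spec: pairs=13 depth=2 groups=4
Count(depth <= 2) = 220
Count(depth <= 1) = 0
Count(depth == 2) = 220 - 0 = 220

Answer: 220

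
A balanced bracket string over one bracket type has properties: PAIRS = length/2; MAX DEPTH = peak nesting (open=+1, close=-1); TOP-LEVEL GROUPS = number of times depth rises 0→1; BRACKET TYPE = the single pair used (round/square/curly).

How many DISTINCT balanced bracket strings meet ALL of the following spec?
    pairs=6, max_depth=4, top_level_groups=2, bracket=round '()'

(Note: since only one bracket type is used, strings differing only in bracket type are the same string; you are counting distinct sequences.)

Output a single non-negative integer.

Spec: pairs=6 depth=4 groups=2
Count(depth <= 4) = 40
Count(depth <= 3) = 28
Count(depth == 4) = 40 - 28 = 12

Answer: 12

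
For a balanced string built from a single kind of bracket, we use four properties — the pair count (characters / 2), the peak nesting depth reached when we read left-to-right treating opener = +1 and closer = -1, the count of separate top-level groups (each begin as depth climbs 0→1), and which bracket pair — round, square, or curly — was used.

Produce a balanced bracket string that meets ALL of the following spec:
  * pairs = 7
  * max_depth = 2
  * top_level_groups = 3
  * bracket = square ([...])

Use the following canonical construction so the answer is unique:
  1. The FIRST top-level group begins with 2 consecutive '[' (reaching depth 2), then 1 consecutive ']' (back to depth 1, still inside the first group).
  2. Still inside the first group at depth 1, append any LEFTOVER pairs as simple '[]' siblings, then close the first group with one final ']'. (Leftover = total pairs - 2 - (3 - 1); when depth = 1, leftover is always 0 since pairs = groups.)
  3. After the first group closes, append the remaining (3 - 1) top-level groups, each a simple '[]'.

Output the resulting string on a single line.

Spec: pairs=7 depth=2 groups=3
Leftover pairs = 7 - 2 - (3-1) = 3
First group: deep chain of depth 2 + 3 sibling pairs
Remaining 2 groups: simple '[]' each

Answer: [[][][][]][][]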